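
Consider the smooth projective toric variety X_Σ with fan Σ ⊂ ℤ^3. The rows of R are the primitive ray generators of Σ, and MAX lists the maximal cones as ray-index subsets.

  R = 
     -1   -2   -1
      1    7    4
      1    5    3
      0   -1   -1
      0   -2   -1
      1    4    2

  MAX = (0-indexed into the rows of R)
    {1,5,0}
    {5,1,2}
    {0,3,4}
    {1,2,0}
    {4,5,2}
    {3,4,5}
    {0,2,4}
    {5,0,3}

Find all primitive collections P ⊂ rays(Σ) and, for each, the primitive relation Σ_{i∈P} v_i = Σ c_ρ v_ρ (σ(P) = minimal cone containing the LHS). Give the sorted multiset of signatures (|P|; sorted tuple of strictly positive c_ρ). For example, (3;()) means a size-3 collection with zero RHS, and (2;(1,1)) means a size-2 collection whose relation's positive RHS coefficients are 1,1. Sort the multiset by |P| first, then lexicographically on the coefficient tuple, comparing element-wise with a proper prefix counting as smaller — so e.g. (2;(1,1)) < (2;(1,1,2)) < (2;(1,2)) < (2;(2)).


Primitive collections (5):

  {1,4}:  v_{1} + v_{4} = v_{2}  ⇒ sig = (2;(1))
  {2,3}:  v_{2} + v_{3} = v_{5}  ⇒ sig = (2;(1))
  {1,3}:  v_{1} + v_{3} = v_{0} + 2·v_{5}  ⇒ sig = (2;(1,2))
  {0,4,5}:  v_{0} + v_{4} + v_{5} = 0  ⇒ sig = (3;())
  {0,2,5}:  v_{0} + v_{2} + v_{5} = v_{1}  ⇒ sig = (3;(1))

Sorted signature multiset PRS(X):
{ (2;(1)) ×2,  (2;(1,2)),  (3;()),  (3;(1)) }


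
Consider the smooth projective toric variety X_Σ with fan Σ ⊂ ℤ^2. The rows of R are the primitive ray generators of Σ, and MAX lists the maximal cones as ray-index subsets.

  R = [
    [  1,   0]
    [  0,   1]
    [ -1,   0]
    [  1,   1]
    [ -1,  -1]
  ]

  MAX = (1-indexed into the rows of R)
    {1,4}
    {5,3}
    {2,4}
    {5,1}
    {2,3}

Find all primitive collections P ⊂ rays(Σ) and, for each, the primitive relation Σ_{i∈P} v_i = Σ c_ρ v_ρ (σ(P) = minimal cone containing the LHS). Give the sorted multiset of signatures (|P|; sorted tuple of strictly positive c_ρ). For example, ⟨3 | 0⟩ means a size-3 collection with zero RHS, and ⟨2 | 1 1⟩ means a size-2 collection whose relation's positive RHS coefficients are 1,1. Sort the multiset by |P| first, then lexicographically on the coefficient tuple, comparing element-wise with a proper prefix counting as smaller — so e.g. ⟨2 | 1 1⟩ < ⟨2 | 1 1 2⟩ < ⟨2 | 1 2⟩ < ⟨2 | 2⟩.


The 5 primitive collections of Σ (r=5, n=2):

  {1,3}:  v_{1} + v_{3} = 0 — sig = ⟨2 | 0⟩
  {4,5}:  v_{4} + v_{5} = 0 — sig = ⟨2 | 0⟩
  {1,2}:  v_{1} + v_{2} = v_{4} — sig = ⟨2 | 1⟩
  {2,5}:  v_{2} + v_{5} = v_{3} — sig = ⟨2 | 1⟩
  {3,4}:  v_{3} + v_{4} = v_{2} — sig = ⟨2 | 1⟩

Signatures (|P|; sorted positive RHS coefficients), sorted:
[⟨2 | 0⟩, ⟨2 | 0⟩, ⟨2 | 1⟩, ⟨2 | 1⟩, ⟨2 | 1⟩]


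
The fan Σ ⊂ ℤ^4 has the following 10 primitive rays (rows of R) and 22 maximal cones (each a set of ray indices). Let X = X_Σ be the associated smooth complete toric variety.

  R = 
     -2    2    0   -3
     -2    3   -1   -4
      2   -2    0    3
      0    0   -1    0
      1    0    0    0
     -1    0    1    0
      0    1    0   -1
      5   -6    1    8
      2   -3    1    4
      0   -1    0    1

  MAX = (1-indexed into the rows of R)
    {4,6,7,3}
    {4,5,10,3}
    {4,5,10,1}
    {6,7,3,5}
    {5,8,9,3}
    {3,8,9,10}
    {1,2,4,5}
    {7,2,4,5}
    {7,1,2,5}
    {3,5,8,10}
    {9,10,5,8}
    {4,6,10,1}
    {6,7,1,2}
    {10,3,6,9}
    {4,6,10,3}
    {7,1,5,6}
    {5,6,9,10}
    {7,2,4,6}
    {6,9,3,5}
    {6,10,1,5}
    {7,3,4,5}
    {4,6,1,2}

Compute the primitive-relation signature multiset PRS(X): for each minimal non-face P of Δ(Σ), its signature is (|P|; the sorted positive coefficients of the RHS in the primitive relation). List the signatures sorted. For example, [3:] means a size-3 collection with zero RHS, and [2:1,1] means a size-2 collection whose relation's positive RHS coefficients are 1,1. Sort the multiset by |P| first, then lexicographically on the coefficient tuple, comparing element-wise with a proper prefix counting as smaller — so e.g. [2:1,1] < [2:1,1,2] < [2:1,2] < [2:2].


Primitive collections (18):

  {1,3}:  v_{1} + v_{3} = 0  ⇒ sig = [2:]
  {2,9}:  v_{2} + v_{9} = 0  ⇒ sig = [2:]
  {7,10}:  v_{7} + v_{10} = 0  ⇒ sig = [2:]
  {2,3}:  v_{2} + v_{3} = v_{4} + v_{7}  ⇒ sig = [2:1,1]
  {2,10}:  v_{2} + v_{10} = v_{1} + v_{4}  ⇒ sig = [2:1,1]
  {4,9}:  v_{4} + v_{9} = v_{3} + v_{10}  ⇒ sig = [2:1,1]
  {1,8}:  v_{1} + v_{8} = v_{5} + v_{9} + v_{10}  ⇒ sig = [2:1,1,1]
  {1,9}:  v_{1} + v_{9} = v_{5} + v_{6} + v_{10}  ⇒ sig = [2:1,1,1]
  {2,8}:  v_{2} + v_{8} = v_{3} + v_{5} + v_{10}  ⇒ sig = [2:1,1,1]
  {7,8}:  v_{7} + v_{8} = v_{3} + v_{5} + v_{9}  ⇒ sig = [2:1,1,1]
  {7,9}:  v_{7} + v_{9} = v_{3} + v_{5} + v_{6}  ⇒ sig = [2:1,1,1]
  {4,8}:  v_{4} + v_{8} = 2·v_{3} + v_{5} + 2·v_{10}  ⇒ sig = [2:1,2,2]
  {6,8}:  v_{6} + v_{8} = 2·v_{9}  ⇒ sig = [2:2]
  {4,5,6}:  v_{4} + v_{5} + v_{6} = 0  ⇒ sig = [3:]
  {1,4,7}:  v_{1} + v_{4} + v_{7} = v_{2}  ⇒ sig = [3:1]
  {2,5,6}:  v_{2} + v_{5} + v_{6} = v_{1} + v_{7}  ⇒ sig = [3:1,1]
  {3,5,6,10}:  v_{3} + v_{5} + v_{6} + v_{10} = v_{9}  ⇒ sig = [4:1]
  {3,5,9,10}:  v_{3} + v_{5} + v_{9} + v_{10} = v_{8}  ⇒ sig = [4:1]

so the primitive-relation signature multiset is
    [2:]
    [2:]
    [2:]
    [2:1,1]
    [2:1,1]
    [2:1,1]
    [2:1,1,1]
    [2:1,1,1]
    [2:1,1,1]
    [2:1,1,1]
    [2:1,1,1]
    [2:1,2,2]
    [2:2]
    [3:]
    [3:1]
    [3:1,1]
    [4:1]
    [4:1]


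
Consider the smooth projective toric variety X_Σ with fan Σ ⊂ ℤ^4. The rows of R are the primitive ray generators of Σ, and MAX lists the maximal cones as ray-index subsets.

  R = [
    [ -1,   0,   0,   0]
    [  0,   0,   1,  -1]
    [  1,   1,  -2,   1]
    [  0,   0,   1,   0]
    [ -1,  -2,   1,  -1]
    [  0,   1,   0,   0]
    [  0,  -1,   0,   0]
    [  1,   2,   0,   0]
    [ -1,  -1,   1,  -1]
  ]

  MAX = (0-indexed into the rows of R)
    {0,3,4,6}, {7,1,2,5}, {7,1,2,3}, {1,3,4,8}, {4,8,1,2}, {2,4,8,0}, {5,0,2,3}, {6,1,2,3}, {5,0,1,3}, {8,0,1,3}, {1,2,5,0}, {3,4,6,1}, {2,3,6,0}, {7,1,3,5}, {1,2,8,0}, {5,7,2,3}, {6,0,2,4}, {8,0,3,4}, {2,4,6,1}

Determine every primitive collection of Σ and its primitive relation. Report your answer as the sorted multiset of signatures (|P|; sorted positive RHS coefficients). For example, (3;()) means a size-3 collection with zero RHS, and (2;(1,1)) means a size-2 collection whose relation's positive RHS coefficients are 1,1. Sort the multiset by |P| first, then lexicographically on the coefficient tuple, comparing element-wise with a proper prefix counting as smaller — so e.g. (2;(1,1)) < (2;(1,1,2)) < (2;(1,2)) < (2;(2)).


14 collections generate NE(X_Σ); each relation:

  P = {5,6}:  v_{5} + v_{6} = 0 ; sig = (2;())
  P = {4,5}:  v_{4} + v_{5} = v_{8} ; sig = (2;(1))
  P = {4,7}:  v_{4} + v_{7} = v_{1} ; sig = (2;(1))
  P = {6,8}:  v_{6} + v_{8} = v_{4} ; sig = (2;(1))
  P = {5,8}:  v_{5} + v_{8} = v_{0} + v_{1} ; sig = (2;(1,1))
  P = {7,8}:  v_{7} + v_{8} = v_{1} + v_{5} ; sig = (2;(1,1))
  P = {6,7}:  v_{6} + v_{7} = v_{1} + v_{2} + v_{3} ; sig = (2;(1,1,1))
  P = {0,7}:  v_{0} + v_{7} = 2·v_{5} ; sig = (2;(2))
  P = {2,3,8}:  v_{2} + v_{3} + v_{8} = 0 ; sig = (3;())
  P = {0,1,6}:  v_{0} + v_{1} + v_{6} = v_{8} ; sig = (3;(1))
  P = {2,3,4}:  v_{2} + v_{3} + v_{4} = v_{6} ; sig = (3;(1))
  P = {0,1,4}:  v_{0} + v_{1} + v_{4} = 2·v_{8} ; sig = (3;(2))
  P = {0,1,2,3}:  v_{0} + v_{1} + v_{2} + v_{3} = v_{5} ; sig = (4;(1))
  P = {1,2,3,5}:  v_{1} + v_{2} + v_{3} + v_{5} = v_{7} ; sig = (4;(1))

so the primitive-relation signature multiset is
[(2;()), (2;(1)), (2;(1)), (2;(1)), (2;(1,1)), (2;(1,1)), (2;(1,1,1)), (2;(2)), (3;()), (3;(1)), (3;(1)), (3;(2)), (4;(1)), (4;(1))]


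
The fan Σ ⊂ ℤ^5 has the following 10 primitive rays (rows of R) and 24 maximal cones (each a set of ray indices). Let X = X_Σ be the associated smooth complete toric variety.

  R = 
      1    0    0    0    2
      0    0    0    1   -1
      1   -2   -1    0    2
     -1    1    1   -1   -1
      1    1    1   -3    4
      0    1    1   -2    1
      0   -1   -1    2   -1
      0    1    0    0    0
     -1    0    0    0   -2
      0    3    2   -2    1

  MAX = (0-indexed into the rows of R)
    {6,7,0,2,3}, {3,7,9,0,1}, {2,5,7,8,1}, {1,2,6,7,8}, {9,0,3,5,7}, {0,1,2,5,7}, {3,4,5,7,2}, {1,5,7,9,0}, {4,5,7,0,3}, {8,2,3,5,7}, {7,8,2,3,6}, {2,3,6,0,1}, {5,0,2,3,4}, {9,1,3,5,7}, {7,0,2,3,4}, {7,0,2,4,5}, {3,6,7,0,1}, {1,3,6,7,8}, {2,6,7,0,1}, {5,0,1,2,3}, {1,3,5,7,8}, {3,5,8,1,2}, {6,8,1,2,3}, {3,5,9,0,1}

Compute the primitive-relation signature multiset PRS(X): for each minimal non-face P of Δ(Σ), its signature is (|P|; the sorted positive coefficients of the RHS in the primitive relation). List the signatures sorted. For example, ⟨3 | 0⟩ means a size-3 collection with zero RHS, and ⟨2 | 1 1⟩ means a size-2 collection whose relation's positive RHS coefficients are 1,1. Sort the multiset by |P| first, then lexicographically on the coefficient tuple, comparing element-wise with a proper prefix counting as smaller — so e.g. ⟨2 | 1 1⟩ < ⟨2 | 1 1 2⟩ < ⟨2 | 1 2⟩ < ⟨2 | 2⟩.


Σ has 12 primitive collections:

  {0,8}:  v_{0} + v_{8} = 0  ⟹  sig = ⟨2 | 0⟩
  {5,6}:  v_{5} + v_{6} = 0  ⟹  sig = ⟨2 | 0⟩
  {1,4}:  v_{1} + v_{4} = v_{0} + v_{5}  ⟹  sig = ⟨2 | 1 1⟩
  {2,9}:  v_{2} + v_{9} = v_{0} + v_{5}  ⟹  sig = ⟨2 | 1 1⟩
  {4,6}:  v_{4} + v_{6} = v_{0} + v_{2} + v_{3} + v_{7}  ⟹  sig = ⟨2 | 1 1 1 1⟩
  {4,8}:  v_{4} + v_{8} = v_{2} + v_{3} + v_{5} + v_{7}  ⟹  sig = ⟨2 | 1 1 1 1⟩
  {6,9}:  v_{6} + v_{9} = v_{0} + v_{1} + v_{3} + v_{7}  ⟹  sig = ⟨2 | 1 1 1 1⟩
  {8,9}:  v_{8} + v_{9} = v_{1} + v_{3} + v_{5} + v_{7}  ⟹  sig = ⟨2 | 1 1 1 1⟩
  {4,9}:  v_{4} + v_{9} = 2·v_{0} + v_{3} + 2·v_{5} + v_{7}  ⟹  sig = ⟨2 | 1 1 2 2⟩
  {1,2,3,7}:  v_{1} + v_{2} + v_{3} + v_{7} = 0  ⟹  sig = ⟨4 | 0⟩
  {0,1,3,5,7}:  v_{0} + v_{1} + v_{3} + v_{5} + v_{7} = v_{9}  ⟹  sig = ⟨5 | 1⟩
  {0,2,3,5,7}:  v_{0} + v_{2} + v_{3} + v_{5} + v_{7} = v_{4}  ⟹  sig = ⟨5 | 1⟩

Signatures (|P|; sorted positive RHS coefficients), sorted:
    ⟨2 | 0⟩
    ⟨2 | 0⟩
    ⟨2 | 1 1⟩
    ⟨2 | 1 1⟩
    ⟨2 | 1 1 1 1⟩
    ⟨2 | 1 1 1 1⟩
    ⟨2 | 1 1 1 1⟩
    ⟨2 | 1 1 1 1⟩
    ⟨2 | 1 1 2 2⟩
    ⟨4 | 0⟩
    ⟨5 | 1⟩
    ⟨5 | 1⟩


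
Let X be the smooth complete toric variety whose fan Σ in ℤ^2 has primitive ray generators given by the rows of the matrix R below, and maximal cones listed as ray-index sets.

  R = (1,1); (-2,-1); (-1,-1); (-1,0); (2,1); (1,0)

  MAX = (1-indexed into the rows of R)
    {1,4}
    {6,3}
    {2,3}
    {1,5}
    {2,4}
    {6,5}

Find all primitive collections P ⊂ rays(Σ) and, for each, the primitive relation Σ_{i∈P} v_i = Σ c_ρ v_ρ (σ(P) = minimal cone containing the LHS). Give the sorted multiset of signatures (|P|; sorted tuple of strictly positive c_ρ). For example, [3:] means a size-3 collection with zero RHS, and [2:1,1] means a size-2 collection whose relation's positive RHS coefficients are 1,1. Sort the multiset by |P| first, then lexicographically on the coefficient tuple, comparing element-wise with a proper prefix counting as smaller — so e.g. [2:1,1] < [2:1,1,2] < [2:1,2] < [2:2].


9 collections generate NE(X_Σ); each relation:

  • {1,3}:  v_{1} + v_{3} = 0  ⇒ sig = [2:]
  • {2,5}:  v_{2} + v_{5} = 0  ⇒ sig = [2:]
  • {4,6}:  v_{4} + v_{6} = 0  ⇒ sig = [2:]
  • {1,2}:  v_{1} + v_{2} = v_{4}  ⇒ sig = [2:1]
  • {1,6}:  v_{1} + v_{6} = v_{5}  ⇒ sig = [2:1]
  • {2,6}:  v_{2} + v_{6} = v_{3}  ⇒ sig = [2:1]
  • {3,4}:  v_{3} + v_{4} = v_{2}  ⇒ sig = [2:1]
  • {3,5}:  v_{3} + v_{5} = v_{6}  ⇒ sig = [2:1]
  • {4,5}:  v_{4} + v_{5} = v_{1}  ⇒ sig = [2:1]

so the primitive-relation signature multiset is
{ [2:] ×3,  [2:1] ×6 }


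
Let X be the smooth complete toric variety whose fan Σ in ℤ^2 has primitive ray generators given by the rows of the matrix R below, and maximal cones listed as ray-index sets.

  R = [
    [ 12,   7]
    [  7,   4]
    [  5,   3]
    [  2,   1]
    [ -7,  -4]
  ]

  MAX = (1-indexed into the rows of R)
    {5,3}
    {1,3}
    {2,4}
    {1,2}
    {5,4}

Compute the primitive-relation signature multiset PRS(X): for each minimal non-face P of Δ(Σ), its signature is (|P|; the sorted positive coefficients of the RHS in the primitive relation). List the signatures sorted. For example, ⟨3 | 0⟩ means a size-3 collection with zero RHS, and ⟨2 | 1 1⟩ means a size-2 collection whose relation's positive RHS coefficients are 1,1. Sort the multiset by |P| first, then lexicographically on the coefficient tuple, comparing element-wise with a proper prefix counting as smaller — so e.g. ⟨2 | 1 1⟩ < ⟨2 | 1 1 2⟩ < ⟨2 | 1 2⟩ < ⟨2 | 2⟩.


Δ(Σ) — 5 vertices, 5 min non-faces:

  • {2,5}:  v_{2} + v_{5} = 0  ⇒ sig = ⟨2 | 0⟩
  • {1,5}:  v_{1} + v_{5} = v_{3}  ⇒ sig = ⟨2 | 1⟩
  • {2,3}:  v_{2} + v_{3} = v_{1}  ⇒ sig = ⟨2 | 1⟩
  • {3,4}:  v_{3} + v_{4} = v_{2}  ⇒ sig = ⟨2 | 1⟩
  • {1,4}:  v_{1} + v_{4} = 2·v_{2}  ⇒ sig = ⟨2 | 2⟩

Sorted signature multiset PRS(X):
    |P|=2: 5 collections, coeffs (), (1), (1), (1), (2)


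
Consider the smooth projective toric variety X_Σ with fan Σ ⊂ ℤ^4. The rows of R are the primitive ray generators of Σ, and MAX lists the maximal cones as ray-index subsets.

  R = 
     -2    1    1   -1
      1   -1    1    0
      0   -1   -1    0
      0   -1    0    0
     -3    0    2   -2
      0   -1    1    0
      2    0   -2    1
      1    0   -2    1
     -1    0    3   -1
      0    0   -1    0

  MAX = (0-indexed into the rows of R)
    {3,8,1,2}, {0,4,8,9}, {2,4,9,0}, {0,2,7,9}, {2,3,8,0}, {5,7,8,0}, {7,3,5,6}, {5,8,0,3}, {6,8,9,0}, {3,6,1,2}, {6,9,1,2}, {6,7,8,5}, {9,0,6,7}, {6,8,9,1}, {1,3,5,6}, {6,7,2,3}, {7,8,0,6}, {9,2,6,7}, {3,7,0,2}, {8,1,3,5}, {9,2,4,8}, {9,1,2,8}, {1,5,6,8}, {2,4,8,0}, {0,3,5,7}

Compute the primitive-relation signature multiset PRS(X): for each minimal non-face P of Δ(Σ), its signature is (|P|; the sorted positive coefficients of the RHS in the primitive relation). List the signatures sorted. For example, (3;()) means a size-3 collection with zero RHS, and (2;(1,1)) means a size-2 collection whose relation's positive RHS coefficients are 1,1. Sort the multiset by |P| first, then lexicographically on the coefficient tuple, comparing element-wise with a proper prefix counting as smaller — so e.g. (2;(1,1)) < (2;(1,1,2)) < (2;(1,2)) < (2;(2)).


Δ(Σ) — 10 vertices, 19 min non-faces:

  P = {3,9}:  v_{3} + v_{9} = v_{2} ; sig = (2;(1))
  P = {5,9}:  v_{5} + v_{9} = v_{3} ; sig = (2;(1))
  P = {0,1}:  v_{0} + v_{1} = v_{8} + v_{9} ; sig = (2;(1,1))
  P = {1,7}:  v_{1} + v_{7} = v_{5} + v_{6} ; sig = (2;(1,1))
  P = {4,7}:  v_{4} + v_{7} = v_{0} + v_{2} ; sig = (2;(1,1))
  P = {4,5}:  v_{4} + v_{5} = v_{0} + v_{2} + v_{3} + v_{8} ; sig = (2;(1,1,1,1))
  P = {3,4}:  v_{3} + v_{4} = v_{0} + 2·v_{2} + v_{8} ; sig = (2;(1,1,2))
  P = {1,4}:  v_{1} + v_{4} = v_{2} + 2·v_{8} + 2·v_{9} ; sig = (2;(1,2,2))
  P = {4,6}:  v_{4} + v_{6} = v_{8} + 3·v_{9} ; sig = (2;(1,3))
  P = {2,5}:  v_{2} + v_{5} = 2·v_{3} ; sig = (2;(2))
  P = {0,5,6}:  v_{0} + v_{5} + v_{6} = 0 ; sig = (3;())
  P = {7,8,9}:  v_{7} + v_{8} + v_{9} = 0 ; sig = (3;())
  P = {0,3,6}:  v_{0} + v_{3} + v_{6} = v_{9} ; sig = (3;(1))
  P = {2,7,8}:  v_{2} + v_{7} + v_{8} = v_{3} ; sig = (3;(1))
  P = {3,6,8}:  v_{3} + v_{6} + v_{8} = v_{1} ; sig = (3;(1))
  P = {3,7,8}:  v_{3} + v_{7} + v_{8} = v_{5} ; sig = (3;(1))
  P = {2,6,8}:  v_{2} + v_{6} + v_{8} = v_{1} + v_{9} ; sig = (3;(1,1))
  P = {0,2,6}:  v_{0} + v_{2} + v_{6} = 2·v_{9} ; sig = (3;(2))
  P = {0,2,8,9}:  v_{0} + v_{2} + v_{8} + v_{9} = v_{4} ; sig = (4;(1))

so the primitive-relation signature multiset is
[(2;(1)), (2;(1)), (2;(1,1)), (2;(1,1)), (2;(1,1)), (2;(1,1,1,1)), (2;(1,1,2)), (2;(1,2,2)), (2;(1,3)), (2;(2)), (3;()), (3;()), (3;(1)), (3;(1)), (3;(1)), (3;(1)), (3;(1,1)), (3;(2)), (4;(1))]


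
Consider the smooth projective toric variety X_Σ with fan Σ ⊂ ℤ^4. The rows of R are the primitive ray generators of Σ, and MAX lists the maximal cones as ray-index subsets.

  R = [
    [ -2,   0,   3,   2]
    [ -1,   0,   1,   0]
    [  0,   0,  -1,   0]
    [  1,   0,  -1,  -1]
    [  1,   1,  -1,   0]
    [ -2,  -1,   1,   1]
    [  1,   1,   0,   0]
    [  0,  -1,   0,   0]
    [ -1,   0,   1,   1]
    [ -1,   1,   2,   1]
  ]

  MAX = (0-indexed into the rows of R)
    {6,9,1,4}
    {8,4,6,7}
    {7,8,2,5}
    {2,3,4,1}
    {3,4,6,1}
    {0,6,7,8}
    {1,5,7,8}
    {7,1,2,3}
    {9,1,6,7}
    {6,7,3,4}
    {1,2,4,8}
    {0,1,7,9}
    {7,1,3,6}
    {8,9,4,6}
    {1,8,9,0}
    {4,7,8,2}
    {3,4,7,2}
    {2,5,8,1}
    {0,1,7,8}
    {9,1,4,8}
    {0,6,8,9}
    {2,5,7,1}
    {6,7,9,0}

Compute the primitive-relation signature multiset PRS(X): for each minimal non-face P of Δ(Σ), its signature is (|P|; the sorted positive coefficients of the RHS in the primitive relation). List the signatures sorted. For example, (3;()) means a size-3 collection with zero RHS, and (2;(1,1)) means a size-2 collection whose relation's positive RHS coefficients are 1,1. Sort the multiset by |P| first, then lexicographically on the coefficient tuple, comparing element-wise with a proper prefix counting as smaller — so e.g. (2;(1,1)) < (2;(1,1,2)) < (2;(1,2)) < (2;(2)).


Minimal non-faces — 18 found among 10 rays, 23 max cones:

  P = {3,8}:  v_{3} + v_{8} = 0  ⇒ sig = (2;())
  P = {2,6}:  v_{2} + v_{6} = v_{4}  ⇒ sig = (2;(1))
  P = {5,6}:  v_{5} + v_{6} = v_{8}  ⇒ sig = (2;(1))
  P = {0,3}:  v_{0} + v_{3} = v_{7} + v_{9}  ⇒ sig = (2;(1,1))
  P = {3,9}:  v_{3} + v_{9} = v_{1} + v_{6}  ⇒ sig = (2;(1,1))
  P = {4,5}:  v_{4} + v_{5} = v_{2} + v_{8}  ⇒ sig = (2;(1,1))
  P = {2,9}:  v_{2} + v_{9} = v_{1} + v_{4} + v_{8}  ⇒ sig = (2;(1,1,1))
  P = {3,5}:  v_{3} + v_{5} = v_{1} + v_{2} + v_{7}  ⇒ sig = (2;(1,1,1))
  P = {0,5}:  v_{0} + v_{5} = v_{1} + v_{7} + 3·v_{8}  ⇒ sig = (2;(1,1,3))
  P = {0,4}:  v_{0} + v_{4} = v_{6} + 2·v_{8}  ⇒ sig = (2;(1,2))
  P = {5,9}:  v_{5} + v_{9} = v_{1} + 2·v_{8}  ⇒ sig = (2;(1,2))
  P = {0,2}:  v_{0} + v_{2} = 2·v_{8}  ⇒ sig = (2;(2))
  P = {1,4,7}:  v_{1} + v_{4} + v_{7} = 0  ⇒ sig = (3;())
  P = {1,6,8}:  v_{1} + v_{6} + v_{8} = v_{9}  ⇒ sig = (3;(1))
  P = {7,8,9}:  v_{7} + v_{8} + v_{9} = v_{0}  ⇒ sig = (3;(1))
  P = {4,7,9}:  v_{4} + v_{7} + v_{9} = v_{6} + v_{8}  ⇒ sig = (3;(1,1))
  P = {0,1,6}:  v_{0} + v_{1} + v_{6} = v_{7} + 2·v_{9}  ⇒ sig = (3;(1,2))
  P = {1,2,7,8}:  v_{1} + v_{2} + v_{7} + v_{8} = v_{5}  ⇒ sig = (4;(1))

Hence PRS(X_Σ) =
{ (2;()),  (2;(1)) ×2,  (2;(1,1)) ×3,  (2;(1,1,1)) ×2,  (2;(1,1,3)),  (2;(1,2)) ×2,  (2;(2)),  (3;()),  (3;(1)) ×2,  (3;(1,1)),  (3;(1,2)),  (4;(1)) }


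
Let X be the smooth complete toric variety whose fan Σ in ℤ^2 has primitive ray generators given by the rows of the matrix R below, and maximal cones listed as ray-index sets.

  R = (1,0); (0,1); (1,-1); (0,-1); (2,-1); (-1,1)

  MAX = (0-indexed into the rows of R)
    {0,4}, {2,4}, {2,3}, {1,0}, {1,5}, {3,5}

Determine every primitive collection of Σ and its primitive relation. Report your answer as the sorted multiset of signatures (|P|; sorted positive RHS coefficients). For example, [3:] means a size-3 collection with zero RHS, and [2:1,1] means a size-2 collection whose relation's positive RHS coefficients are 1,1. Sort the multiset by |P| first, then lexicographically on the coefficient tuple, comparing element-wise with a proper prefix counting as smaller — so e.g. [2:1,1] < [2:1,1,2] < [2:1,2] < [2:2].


9 minimal non-faces of Δ(Σ) (on 6 rays):

  • {1,3}:  v_{1} + v_{3} = 0  ⟹  sig = [2:]
  • {2,5}:  v_{2} + v_{5} = 0  ⟹  sig = [2:]
  • {0,2}:  v_{0} + v_{2} = v_{4}  ⟹  sig = [2:1]
  • {0,3}:  v_{0} + v_{3} = v_{2}  ⟹  sig = [2:1]
  • {0,5}:  v_{0} + v_{5} = v_{1}  ⟹  sig = [2:1]
  • {1,2}:  v_{1} + v_{2} = v_{0}  ⟹  sig = [2:1]
  • {4,5}:  v_{4} + v_{5} = v_{0}  ⟹  sig = [2:1]
  • {1,4}:  v_{1} + v_{4} = 2·v_{0}  ⟹  sig = [2:2]
  • {3,4}:  v_{3} + v_{4} = 2·v_{2}  ⟹  sig = [2:2]

Hence PRS(X_Σ) =
    |P|=2: 9 collections, coeffs (), (), (1), (1), (1), (1), (1), (2), (2)


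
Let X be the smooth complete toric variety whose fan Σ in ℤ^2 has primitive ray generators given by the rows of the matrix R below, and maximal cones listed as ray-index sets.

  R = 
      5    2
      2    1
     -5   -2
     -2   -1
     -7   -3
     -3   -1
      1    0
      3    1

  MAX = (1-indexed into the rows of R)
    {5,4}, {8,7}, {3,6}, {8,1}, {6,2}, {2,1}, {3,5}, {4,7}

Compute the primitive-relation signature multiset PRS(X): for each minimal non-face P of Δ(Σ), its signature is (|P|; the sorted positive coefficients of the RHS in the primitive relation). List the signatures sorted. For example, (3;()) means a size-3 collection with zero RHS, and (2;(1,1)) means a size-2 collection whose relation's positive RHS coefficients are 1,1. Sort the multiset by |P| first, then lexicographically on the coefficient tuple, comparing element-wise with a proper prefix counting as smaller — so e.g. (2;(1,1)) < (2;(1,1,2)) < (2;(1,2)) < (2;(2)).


Δ(Σ) — 8 vertices, 20 min non-faces:

  P={1,3}:  v_{1} + v_{3} = 0  →  sig = (2;())
  P={2,4}:  v_{2} + v_{4} = 0  →  sig = (2;())
  P={6,8}:  v_{6} + v_{8} = 0  →  sig = (2;())
  P={1,4}:  v_{1} + v_{4} = v_{8}  →  sig = (2;(1))
  P={1,5}:  v_{1} + v_{5} = v_{4}  →  sig = (2;(1))
  P={1,6}:  v_{1} + v_{6} = v_{2}  →  sig = (2;(1))
  P={2,3}:  v_{2} + v_{3} = v_{6}  →  sig = (2;(1))
  P={2,5}:  v_{2} + v_{5} = v_{3}  →  sig = (2;(1))
  P={2,7}:  v_{2} + v_{7} = v_{8}  →  sig = (2;(1))
  P={2,8}:  v_{2} + v_{8} = v_{1}  →  sig = (2;(1))
  P={3,4}:  v_{3} + v_{4} = v_{5}  →  sig = (2;(1))
  P={3,8}:  v_{3} + v_{8} = v_{4}  →  sig = (2;(1))
  P={4,6}:  v_{4} + v_{6} = v_{3}  →  sig = (2;(1))
  P={4,8}:  v_{4} + v_{8} = v_{7}  →  sig = (2;(1))
  P={6,7}:  v_{6} + v_{7} = v_{4}  →  sig = (2;(1))
  P={1,7}:  v_{1} + v_{7} = 2·v_{8}  →  sig = (2;(2))
  P={3,7}:  v_{3} + v_{7} = 2·v_{4}  →  sig = (2;(2))
  P={5,6}:  v_{5} + v_{6} = 2·v_{3}  →  sig = (2;(2))
  P={5,8}:  v_{5} + v_{8} = 2·v_{4}  →  sig = (2;(2))
  P={5,7}:  v_{5} + v_{7} = 3·v_{4}  →  sig = (2;(3))

so the primitive-relation signature multiset is
    |P|=2: 20 collections, coeffs (), (), (), (1), (1), (1), (1), (1), (1), (1), (1), (1), (1), (1), (1), (2), (2), (2), (2), (3)


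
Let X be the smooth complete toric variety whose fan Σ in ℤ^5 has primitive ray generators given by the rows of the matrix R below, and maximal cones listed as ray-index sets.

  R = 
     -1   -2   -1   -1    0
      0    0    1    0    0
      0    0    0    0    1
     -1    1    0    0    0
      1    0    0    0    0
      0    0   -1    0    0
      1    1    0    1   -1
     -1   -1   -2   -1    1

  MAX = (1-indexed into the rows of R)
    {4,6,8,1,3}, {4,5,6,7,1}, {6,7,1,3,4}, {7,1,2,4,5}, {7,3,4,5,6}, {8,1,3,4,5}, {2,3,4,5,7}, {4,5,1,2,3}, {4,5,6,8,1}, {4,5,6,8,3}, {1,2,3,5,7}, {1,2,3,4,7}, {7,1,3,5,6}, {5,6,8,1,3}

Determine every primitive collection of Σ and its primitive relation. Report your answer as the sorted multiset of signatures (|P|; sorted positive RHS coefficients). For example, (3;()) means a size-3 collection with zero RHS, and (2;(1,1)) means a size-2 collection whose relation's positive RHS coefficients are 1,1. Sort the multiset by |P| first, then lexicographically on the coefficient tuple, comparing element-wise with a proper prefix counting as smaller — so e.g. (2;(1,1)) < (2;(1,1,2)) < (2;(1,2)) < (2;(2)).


The 5 primitive collections of Σ (r=8, n=5):

  P={2,6}:  v_{2} + v_{6} = 0 — sig = (2;())
  P={2,8}:  v_{2} + v_{8} = v_{1} + v_{3} + v_{4} + v_{5} — sig = (2;(1,1,1,1))
  P={7,8}:  v_{7} + v_{8} = 2·v_{6} — sig = (2;(2))
  P={1,3,4,5,6}:  v_{1} + v_{3} + v_{4} + v_{5} + v_{6} = v_{8} — sig = (5;(1))
  P={1,3,4,5,7}:  v_{1} + v_{3} + v_{4} + v_{5} + v_{7} = v_{6} — sig = (5;(1))

so the primitive-relation signature multiset is
    |P|=2: 3 collections, coeffs (), (1,1,1,1), (2)
    |P|=5: 2 collections, coeffs (1), (1)


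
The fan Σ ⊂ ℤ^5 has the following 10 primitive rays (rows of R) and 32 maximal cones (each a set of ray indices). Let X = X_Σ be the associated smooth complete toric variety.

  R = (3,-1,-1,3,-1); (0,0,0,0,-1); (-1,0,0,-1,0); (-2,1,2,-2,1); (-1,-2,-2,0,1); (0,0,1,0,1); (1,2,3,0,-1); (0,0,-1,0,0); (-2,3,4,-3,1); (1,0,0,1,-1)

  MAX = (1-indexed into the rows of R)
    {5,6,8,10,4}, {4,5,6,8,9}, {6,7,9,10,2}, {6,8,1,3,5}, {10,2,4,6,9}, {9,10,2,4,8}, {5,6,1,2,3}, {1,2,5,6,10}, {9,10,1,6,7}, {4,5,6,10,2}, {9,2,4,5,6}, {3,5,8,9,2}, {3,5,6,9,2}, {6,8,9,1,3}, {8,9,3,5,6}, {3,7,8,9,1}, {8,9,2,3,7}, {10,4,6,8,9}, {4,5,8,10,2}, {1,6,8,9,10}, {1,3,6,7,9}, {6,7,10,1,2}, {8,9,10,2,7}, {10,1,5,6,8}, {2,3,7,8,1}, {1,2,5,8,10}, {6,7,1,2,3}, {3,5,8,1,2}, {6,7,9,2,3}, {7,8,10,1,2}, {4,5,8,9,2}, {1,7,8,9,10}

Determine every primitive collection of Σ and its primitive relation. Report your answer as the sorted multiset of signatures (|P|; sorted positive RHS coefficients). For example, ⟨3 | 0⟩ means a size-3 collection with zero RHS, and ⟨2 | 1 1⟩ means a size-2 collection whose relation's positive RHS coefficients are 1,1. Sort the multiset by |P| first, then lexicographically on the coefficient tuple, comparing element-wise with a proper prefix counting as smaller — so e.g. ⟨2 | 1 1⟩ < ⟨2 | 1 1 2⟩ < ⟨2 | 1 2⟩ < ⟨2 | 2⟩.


Minimal non-faces — 10 found among 10 rays, 32 max cones:

  • {3,10}:  v_{3} + v_{10} = v_{2} ; sig = ⟨2 | 1⟩
  • {1,4}:  v_{1} + v_{4} = v_{6} + v_{10} ; sig = ⟨2 | 1 1⟩
  • {5,7}:  v_{5} + v_{7} = v_{2} + v_{6} ; sig = ⟨2 | 1 1⟩
  • {3,4}:  v_{3} + v_{4} = v_{2} + v_{5} + v_{9} ; sig = ⟨2 | 1 1 1⟩
  • {4,7}:  v_{4} + v_{7} = v_{2} + v_{6} + v_{9} + v_{10} ; sig = ⟨2 | 1 1 1 1⟩
  • {2,6,8}:  v_{2} + v_{6} + v_{8} = 0 ; sig = ⟨3 | 0⟩
  • {1,2,9}:  v_{1} + v_{2} + v_{9} = v_{7} ; sig = ⟨3 | 1⟩
  • {1,5,9}:  v_{1} + v_{5} + v_{9} = v_{6} ; sig = ⟨3 | 1⟩
  • {5,9,10}:  v_{5} + v_{9} + v_{10} = v_{4} ; sig = ⟨3 | 1⟩
  • {6,7,8}:  v_{6} + v_{7} + v_{8} = v_{1} + v_{9} ; sig = ⟨3 | 1 1⟩

Signatures (|P|; sorted positive RHS coefficients), sorted:
    ⟨2 | 1⟩
    ⟨2 | 1 1⟩
    ⟨2 | 1 1⟩
    ⟨2 | 1 1 1⟩
    ⟨2 | 1 1 1 1⟩
    ⟨3 | 0⟩
    ⟨3 | 1⟩
    ⟨3 | 1⟩
    ⟨3 | 1⟩
    ⟨3 | 1 1⟩


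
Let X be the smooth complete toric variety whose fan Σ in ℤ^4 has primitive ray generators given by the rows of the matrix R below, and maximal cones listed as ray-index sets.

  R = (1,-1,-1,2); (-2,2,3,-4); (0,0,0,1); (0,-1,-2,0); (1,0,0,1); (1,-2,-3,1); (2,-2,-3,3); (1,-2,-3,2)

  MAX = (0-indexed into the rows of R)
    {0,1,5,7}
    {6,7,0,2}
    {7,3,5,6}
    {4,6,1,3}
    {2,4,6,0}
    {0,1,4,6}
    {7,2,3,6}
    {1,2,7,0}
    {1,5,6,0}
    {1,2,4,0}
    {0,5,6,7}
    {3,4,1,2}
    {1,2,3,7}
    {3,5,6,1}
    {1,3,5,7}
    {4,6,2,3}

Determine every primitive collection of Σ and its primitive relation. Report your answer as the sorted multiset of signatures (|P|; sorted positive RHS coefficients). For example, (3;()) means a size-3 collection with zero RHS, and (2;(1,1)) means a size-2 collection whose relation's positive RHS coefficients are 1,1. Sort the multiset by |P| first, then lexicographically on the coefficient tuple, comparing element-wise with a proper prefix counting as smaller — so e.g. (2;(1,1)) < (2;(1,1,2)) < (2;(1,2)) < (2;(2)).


6 minimal non-faces of Δ(Σ) (on 8 rays):

  • {0,3}:  v_{0} + v_{3} = v_{7}  so sig = (2;(1))
  • {2,5}:  v_{2} + v_{5} = v_{7}  so sig = (2;(1))
  • {4,7}:  v_{4} + v_{7} = v_{6}  so sig = (2;(1))
  • {4,5}:  v_{4} + v_{5} = v_{1} + 2·v_{6}  so sig = (2;(1,2))
  • {1,2,6}:  v_{1} + v_{2} + v_{6} = 0  so sig = (3;())
  • {1,6,7}:  v_{1} + v_{6} + v_{7} = v_{5}  so sig = (3;(1))

Sorted signature multiset PRS(X):
[(2;(1)), (2;(1)), (2;(1)), (2;(1,2)), (3;()), (3;(1))]


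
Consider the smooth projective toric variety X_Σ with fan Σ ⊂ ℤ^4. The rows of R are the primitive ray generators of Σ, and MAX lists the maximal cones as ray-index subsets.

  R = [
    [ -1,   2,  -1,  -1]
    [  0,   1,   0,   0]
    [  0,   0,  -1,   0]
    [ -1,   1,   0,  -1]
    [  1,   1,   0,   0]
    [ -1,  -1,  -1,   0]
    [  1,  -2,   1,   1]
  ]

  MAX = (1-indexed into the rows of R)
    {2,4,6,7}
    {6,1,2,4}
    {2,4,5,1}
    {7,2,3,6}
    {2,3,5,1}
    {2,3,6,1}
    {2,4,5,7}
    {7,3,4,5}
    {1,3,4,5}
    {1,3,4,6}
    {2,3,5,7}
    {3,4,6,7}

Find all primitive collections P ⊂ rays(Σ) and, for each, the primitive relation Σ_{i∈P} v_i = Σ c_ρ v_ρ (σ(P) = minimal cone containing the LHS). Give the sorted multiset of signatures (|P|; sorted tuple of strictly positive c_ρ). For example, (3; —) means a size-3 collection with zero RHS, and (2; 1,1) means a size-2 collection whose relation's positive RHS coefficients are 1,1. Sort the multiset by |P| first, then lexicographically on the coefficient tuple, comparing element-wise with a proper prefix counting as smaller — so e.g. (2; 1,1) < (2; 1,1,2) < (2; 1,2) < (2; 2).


Primitive collections (3):

  • {1,7}:  v_{1} + v_{7} = 0  ⇒ sig = (2; —)
  • {5,6}:  v_{5} + v_{6} = v_{3}  ⇒ sig = (2; 1)
  • {2,3,4}:  v_{2} + v_{3} + v_{4} = v_{1}  ⇒ sig = (3; 1)

so the primitive-relation signature multiset is
    |P|=2: 2 collections, coeffs (), (1)
    |P|=3: 1 collection, coeffs (1)


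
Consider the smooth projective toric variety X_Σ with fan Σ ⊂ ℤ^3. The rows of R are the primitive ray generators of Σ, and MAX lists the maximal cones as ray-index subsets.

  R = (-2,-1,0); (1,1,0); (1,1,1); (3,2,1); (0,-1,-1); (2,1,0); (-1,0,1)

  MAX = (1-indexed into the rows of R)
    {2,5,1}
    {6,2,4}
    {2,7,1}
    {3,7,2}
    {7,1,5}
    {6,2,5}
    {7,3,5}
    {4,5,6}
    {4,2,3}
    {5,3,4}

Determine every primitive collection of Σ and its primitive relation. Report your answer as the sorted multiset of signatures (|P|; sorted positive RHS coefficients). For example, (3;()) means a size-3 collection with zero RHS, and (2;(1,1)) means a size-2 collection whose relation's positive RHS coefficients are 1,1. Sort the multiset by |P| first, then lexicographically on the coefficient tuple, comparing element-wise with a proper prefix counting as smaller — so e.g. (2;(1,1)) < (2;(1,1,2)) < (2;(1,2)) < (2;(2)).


Primitive collections (9):

  • {1,6}:  v_{1} + v_{6} = 0  ⇒ sig = (2;())
  • {1,3}:  v_{1} + v_{3} = v_{7}  ⇒ sig = (2;(1))
  • {1,4}:  v_{1} + v_{4} = v_{3}  ⇒ sig = (2;(1))
  • {3,6}:  v_{3} + v_{6} = v_{4}  ⇒ sig = (2;(1))
  • {6,7}:  v_{6} + v_{7} = v_{3}  ⇒ sig = (2;(1))
  • {4,7}:  v_{4} + v_{7} = 2·v_{3}  ⇒ sig = (2;(2))
  • {2,5,7}:  v_{2} + v_{5} + v_{7} = 0  ⇒ sig = (3;())
  • {2,3,5}:  v_{2} + v_{3} + v_{5} = v_{6}  ⇒ sig = (3;(1))
  • {2,4,5}:  v_{2} + v_{4} + v_{5} = 2·v_{6}  ⇒ sig = (3;(2))

Hence PRS(X_Σ) =
[(2;()), (2;(1)), (2;(1)), (2;(1)), (2;(1)), (2;(2)), (3;()), (3;(1)), (3;(2))]


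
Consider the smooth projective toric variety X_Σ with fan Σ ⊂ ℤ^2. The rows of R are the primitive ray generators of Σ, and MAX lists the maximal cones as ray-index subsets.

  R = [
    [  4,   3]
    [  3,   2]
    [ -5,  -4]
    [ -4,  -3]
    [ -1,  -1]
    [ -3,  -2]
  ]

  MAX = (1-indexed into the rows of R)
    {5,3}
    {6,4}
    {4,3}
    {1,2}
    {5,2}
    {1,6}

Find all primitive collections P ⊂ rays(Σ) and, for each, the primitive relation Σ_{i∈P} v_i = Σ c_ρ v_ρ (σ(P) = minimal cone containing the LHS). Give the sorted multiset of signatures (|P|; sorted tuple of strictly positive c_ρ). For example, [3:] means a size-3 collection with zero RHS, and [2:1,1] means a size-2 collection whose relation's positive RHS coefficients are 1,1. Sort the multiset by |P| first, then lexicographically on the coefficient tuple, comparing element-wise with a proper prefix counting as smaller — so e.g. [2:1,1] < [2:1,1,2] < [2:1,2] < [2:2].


Primitive collections (9):

  P={1,4}:  v_{1} + v_{4} = 0  ⇒ sig = [2:]
  P={2,6}:  v_{2} + v_{6} = 0  ⇒ sig = [2:]
  P={1,3}:  v_{1} + v_{3} = v_{5}  ⇒ sig = [2:1]
  P={1,5}:  v_{1} + v_{5} = v_{2}  ⇒ sig = [2:1]
  P={2,4}:  v_{2} + v_{4} = v_{5}  ⇒ sig = [2:1]
  P={4,5}:  v_{4} + v_{5} = v_{3}  ⇒ sig = [2:1]
  P={5,6}:  v_{5} + v_{6} = v_{4}  ⇒ sig = [2:1]
  P={2,3}:  v_{2} + v_{3} = 2·v_{5}  ⇒ sig = [2:2]
  P={3,6}:  v_{3} + v_{6} = 2·v_{4}  ⇒ sig = [2:2]

Hence PRS(X_Σ) =
{ [2:] ×2,  [2:1] ×5,  [2:2] ×2 }


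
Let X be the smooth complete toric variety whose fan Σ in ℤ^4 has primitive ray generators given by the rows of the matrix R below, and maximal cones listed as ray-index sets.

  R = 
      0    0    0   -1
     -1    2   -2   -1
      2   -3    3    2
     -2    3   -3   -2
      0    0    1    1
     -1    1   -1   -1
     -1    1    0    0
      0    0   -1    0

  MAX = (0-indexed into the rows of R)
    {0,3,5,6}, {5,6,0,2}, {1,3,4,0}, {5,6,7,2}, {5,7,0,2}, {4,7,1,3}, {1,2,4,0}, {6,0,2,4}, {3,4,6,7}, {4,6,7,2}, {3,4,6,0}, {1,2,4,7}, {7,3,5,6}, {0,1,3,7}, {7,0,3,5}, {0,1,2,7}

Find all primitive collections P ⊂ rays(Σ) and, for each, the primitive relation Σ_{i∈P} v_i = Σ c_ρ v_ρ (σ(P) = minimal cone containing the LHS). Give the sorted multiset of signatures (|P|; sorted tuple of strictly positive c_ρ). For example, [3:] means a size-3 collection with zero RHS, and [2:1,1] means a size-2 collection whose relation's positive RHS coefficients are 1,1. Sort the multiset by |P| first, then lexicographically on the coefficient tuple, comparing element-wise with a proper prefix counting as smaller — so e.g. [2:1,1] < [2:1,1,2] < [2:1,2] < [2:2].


|primitive collections| = 6. Relations:

  {2,3}:  v_{2} + v_{3} = 0  ⇒ sig = [2:]
  {1,5}:  v_{1} + v_{5} = v_{3}  ⇒ sig = [2:1]
  {4,5}:  v_{4} + v_{5} = v_{6}  ⇒ sig = [2:1]
  {1,6}:  v_{1} + v_{6} = v_{3} + v_{4}  ⇒ sig = [2:1,1]
  {0,4,7}:  v_{0} + v_{4} + v_{7} = 0  ⇒ sig = [3:]
  {0,6,7}:  v_{0} + v_{6} + v_{7} = v_{5}  ⇒ sig = [3:1]

so the primitive-relation signature multiset is
{ [2:],  [2:1] ×2,  [2:1,1],  [3:],  [3:1] }


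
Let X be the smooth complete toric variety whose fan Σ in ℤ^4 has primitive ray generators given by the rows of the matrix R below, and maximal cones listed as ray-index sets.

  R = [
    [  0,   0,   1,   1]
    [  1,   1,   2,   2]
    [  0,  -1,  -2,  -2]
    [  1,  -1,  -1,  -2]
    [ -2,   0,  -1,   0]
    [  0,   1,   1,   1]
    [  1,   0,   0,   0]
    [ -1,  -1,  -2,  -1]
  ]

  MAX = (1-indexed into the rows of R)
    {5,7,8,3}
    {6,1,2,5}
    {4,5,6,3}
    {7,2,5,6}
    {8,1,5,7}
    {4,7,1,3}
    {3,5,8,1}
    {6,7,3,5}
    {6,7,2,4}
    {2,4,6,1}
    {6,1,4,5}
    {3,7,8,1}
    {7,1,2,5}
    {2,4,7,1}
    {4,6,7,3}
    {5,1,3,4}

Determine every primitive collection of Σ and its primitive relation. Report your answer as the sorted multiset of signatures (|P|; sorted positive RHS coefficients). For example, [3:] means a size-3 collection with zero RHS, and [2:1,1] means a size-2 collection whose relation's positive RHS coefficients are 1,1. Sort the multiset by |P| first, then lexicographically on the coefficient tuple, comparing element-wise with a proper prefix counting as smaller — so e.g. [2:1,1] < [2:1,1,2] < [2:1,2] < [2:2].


Primitive collections (9):

  {2,3}:  v_{2} + v_{3} = v_{7} — sig = [2:1]
  {6,8}:  v_{6} + v_{8} = v_{5} + v_{7} — sig = [2:1,1]
  {2,8}:  v_{2} + v_{8} = v_{1} + v_{5} + 2·v_{7} — sig = [2:1,1,2]
  {4,8}:  v_{4} + v_{8} = v_{1} + 2·v_{3} — sig = [2:1,2]
  {1,3,6}:  v_{1} + v_{3} + v_{6} = 0 — sig = [3:]
  {2,4,5}:  v_{2} + v_{4} + v_{5} = 0 — sig = [3:]
  {1,6,7}:  v_{1} + v_{6} + v_{7} = v_{2} — sig = [3:1]
  {4,5,7}:  v_{4} + v_{5} + v_{7} = v_{3} — sig = [3:1]
  {1,3,5,7}:  v_{1} + v_{3} + v_{5} + v_{7} = v_{8} — sig = [4:1]

Signatures (|P|; sorted positive RHS coefficients), sorted:
    [2:1]
    [2:1,1]
    [2:1,1,2]
    [2:1,2]
    [3:]
    [3:]
    [3:1]
    [3:1]
    [4:1]


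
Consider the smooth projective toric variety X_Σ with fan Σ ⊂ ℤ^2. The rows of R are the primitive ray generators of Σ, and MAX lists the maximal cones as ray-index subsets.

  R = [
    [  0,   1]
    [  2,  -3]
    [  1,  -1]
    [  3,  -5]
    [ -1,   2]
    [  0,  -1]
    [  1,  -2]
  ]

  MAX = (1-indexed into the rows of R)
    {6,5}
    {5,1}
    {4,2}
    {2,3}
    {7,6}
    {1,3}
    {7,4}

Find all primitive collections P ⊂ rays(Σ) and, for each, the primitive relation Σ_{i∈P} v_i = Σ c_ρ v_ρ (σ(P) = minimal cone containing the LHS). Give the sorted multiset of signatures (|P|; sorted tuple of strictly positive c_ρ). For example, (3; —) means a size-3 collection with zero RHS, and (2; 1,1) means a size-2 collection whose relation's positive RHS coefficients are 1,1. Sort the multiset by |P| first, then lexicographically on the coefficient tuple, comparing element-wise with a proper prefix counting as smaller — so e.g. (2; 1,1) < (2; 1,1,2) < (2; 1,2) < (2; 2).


14 minimal non-faces of Δ(Σ) (on 7 rays):

  • {1,6}:  v_{1} + v_{6} = 0 — sig = (2; —)
  • {5,7}:  v_{5} + v_{7} = 0 — sig = (2; —)
  • {1,7}:  v_{1} + v_{7} = v_{3} — sig = (2; 1)
  • {2,5}:  v_{2} + v_{5} = v_{3} — sig = (2; 1)
  • {2,7}:  v_{2} + v_{7} = v_{4} — sig = (2; 1)
  • {3,5}:  v_{3} + v_{5} = v_{1} — sig = (2; 1)
  • {3,6}:  v_{3} + v_{6} = v_{7} — sig = (2; 1)
  • {3,7}:  v_{3} + v_{7} = v_{2} — sig = (2; 1)
  • {4,5}:  v_{4} + v_{5} = v_{2} — sig = (2; 1)
  • {1,4}:  v_{1} + v_{4} = v_{2} + v_{3} — sig = (2; 1,1)
  • {1,2}:  v_{1} + v_{2} = 2·v_{3} — sig = (2; 2)
  • {2,6}:  v_{2} + v_{6} = 2·v_{7} — sig = (2; 2)
  • {3,4}:  v_{3} + v_{4} = 2·v_{2} — sig = (2; 2)
  • {4,6}:  v_{4} + v_{6} = 3·v_{7} — sig = (2; 3)

Sorted signature multiset PRS(X):
    (2; —)
    (2; —)
    (2; 1)
    (2; 1)
    (2; 1)
    (2; 1)
    (2; 1)
    (2; 1)
    (2; 1)
    (2; 1,1)
    (2; 2)
    (2; 2)
    (2; 2)
    (2; 3)


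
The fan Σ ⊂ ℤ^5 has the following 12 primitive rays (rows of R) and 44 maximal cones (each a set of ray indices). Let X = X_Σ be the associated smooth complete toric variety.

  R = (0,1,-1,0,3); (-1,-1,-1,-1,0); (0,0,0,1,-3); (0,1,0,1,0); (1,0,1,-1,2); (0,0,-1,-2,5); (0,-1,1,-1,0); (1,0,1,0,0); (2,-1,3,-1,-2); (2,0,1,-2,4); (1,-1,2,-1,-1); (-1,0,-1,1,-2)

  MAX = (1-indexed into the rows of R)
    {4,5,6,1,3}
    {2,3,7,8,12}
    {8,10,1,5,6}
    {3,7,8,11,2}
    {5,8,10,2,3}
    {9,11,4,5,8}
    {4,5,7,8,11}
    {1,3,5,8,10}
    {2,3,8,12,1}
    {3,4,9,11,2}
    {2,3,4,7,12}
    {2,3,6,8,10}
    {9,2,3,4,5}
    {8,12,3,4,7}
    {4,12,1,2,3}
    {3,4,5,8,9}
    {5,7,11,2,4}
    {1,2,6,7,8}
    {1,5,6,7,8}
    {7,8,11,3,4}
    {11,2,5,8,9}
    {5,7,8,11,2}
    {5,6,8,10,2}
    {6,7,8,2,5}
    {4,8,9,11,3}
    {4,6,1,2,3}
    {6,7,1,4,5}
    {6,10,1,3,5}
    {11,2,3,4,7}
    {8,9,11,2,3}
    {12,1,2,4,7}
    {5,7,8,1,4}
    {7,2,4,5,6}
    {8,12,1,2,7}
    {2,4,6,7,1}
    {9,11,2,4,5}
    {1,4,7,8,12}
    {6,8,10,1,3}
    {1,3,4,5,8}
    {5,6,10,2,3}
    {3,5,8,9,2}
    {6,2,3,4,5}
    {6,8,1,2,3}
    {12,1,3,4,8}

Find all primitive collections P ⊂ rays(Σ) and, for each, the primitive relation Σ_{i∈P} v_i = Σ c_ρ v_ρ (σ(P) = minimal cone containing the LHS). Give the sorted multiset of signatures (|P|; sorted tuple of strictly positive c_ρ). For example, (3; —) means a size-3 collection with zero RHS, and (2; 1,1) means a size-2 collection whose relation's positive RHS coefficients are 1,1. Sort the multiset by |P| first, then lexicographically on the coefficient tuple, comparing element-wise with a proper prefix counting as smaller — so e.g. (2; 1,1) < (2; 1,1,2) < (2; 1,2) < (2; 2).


23 collections generate NE(X_Σ); each relation:

  {5,12}:  v_{5} + v_{12} = 0  ⟹  sig = (2; —)
  {1,11}:  v_{1} + v_{11} = v_{5}  ⟹  sig = (2; 1)
  {6,12}:  v_{6} + v_{12} = v_{1} + v_{2}  ⟹  sig = (2; 1,1)
  {9,12}:  v_{9} + v_{12} = v_{3} + v_{11}  ⟹  sig = (2; 1,1)
  {11,12}:  v_{11} + v_{12} = v_{3} + v_{7}  ⟹  sig = (2; 1,1)
  {10,12}:  v_{10} + v_{12} = v_{3} + v_{6} + v_{8}  ⟹  sig = (2; 1,1,1)
  {10,11}:  v_{10} + v_{11} = v_{2} + v_{3} + 3·v_{5} + v_{8}  ⟹  sig = (2; 1,1,1,3)
  {4,10}:  v_{4} + v_{10} = v_{1} + v_{3} + 2·v_{5}  ⟹  sig = (2; 1,1,2)
  {7,10}:  v_{7} + v_{10} = v_{2} + 2·v_{5} + v_{8}  ⟹  sig = (2; 1,1,2)
  {9,10}:  v_{9} + v_{10} = v_{2} + 2·v_{3} + 4·v_{5} + v_{8}  ⟹  sig = (2; 1,1,2,4)
  {6,9}:  v_{6} + v_{9} = v_{2} + v_{3} + 3·v_{5}  ⟹  sig = (2; 1,1,3)
  {1,9}:  v_{1} + v_{9} = v_{3} + 2·v_{5}  ⟹  sig = (2; 1,2)
  {6,11}:  v_{6} + v_{11} = v_{2} + 2·v_{5}  ⟹  sig = (2; 1,2)
  {7,9}:  v_{7} + v_{9} = 2·v_{11}  ⟹  sig = (2; 2)
  {1,3,7}:  v_{1} + v_{3} + v_{7} = 0  ⟹  sig = (3; —)
  {2,4,8}:  v_{2} + v_{4} + v_{8} = 0  ⟹  sig = (3; —)
  {1,2,5}:  v_{1} + v_{2} + v_{5} = v_{6}  ⟹  sig = (3; 1)
  {3,5,7}:  v_{3} + v_{5} + v_{7} = v_{11}  ⟹  sig = (3; 1)
  {3,5,11}:  v_{3} + v_{5} + v_{11} = v_{9}  ⟹  sig = (3; 1)
  {3,6,7}:  v_{3} + v_{6} + v_{7} = v_{2} + v_{5}  ⟹  sig = (3; 1,1)
  {4,6,8}:  v_{4} + v_{6} + v_{8} = v_{1} + v_{5}  ⟹  sig = (3; 1,1)
  {1,2,10}:  v_{1} + v_{2} + v_{10} = v_{3} + 2·v_{6} + v_{8}  ⟹  sig = (3; 1,1,2)
  {3,5,6,8}:  v_{3} + v_{5} + v_{6} + v_{8} = v_{10}  ⟹  sig = (4; 1)

Hence PRS(X_Σ) =
    |P|=2: 14 collections, coeffs (), (1), (1,1), (1,1), (1,1), (1,1,1), (1,1,1,3), (1,1,2), (1,1,2), (1,1,2,4), (1,1,3), (1,2), (1,2), (2)
    |P|=3: 8 collections, coeffs (), (), (1), (1), (1), (1,1), (1,1), (1,1,2)
    |P|=4: 1 collection, coeffs (1)
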